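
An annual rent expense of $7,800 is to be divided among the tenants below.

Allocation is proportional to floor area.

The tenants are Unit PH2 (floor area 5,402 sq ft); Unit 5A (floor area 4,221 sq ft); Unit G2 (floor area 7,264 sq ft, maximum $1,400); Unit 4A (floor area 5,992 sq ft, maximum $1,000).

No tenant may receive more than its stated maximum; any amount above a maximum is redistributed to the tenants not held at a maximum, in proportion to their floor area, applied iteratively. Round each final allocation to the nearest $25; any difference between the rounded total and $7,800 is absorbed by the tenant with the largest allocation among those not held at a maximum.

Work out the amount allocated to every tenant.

Unit PH2: $3,025; Unit 5A: $2,375; Unit G2: $1,400; Unit 4A: $1,000

Floor area total: 22,879.
Unconstrained shares: Unit PH2 1,841.67; Unit 5A 1,439.04; Unit G2 2,476.47; Unit 4A 2,042.82.
Capped: Unit G2 ($1,400), Unit 4A ($1,000); balance $5,400 reallocated over remaining floor area 9,623.
Shares after redistribution: Unit PH2 3,031.36 → $3,025; Unit 5A 2,368.64 → $2,375.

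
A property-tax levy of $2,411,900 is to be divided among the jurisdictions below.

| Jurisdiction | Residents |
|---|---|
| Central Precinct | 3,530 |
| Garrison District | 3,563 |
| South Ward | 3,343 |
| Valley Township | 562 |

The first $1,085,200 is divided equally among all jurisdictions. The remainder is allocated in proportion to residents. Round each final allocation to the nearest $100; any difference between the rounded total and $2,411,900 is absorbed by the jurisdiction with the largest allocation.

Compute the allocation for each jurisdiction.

Central Precinct: $697,100; Garrison District: $701,100; South Ward: $674,600; Valley Township: $339,100

First tranche $1,085,200 split equally: $271,300 each.
Remainder $1,326,700 by residents (total 10,998): Central Precinct 425,827.51 → $425,800; Garrison District 429,808.34 → $429,800; South Ward 403,269.51 → $403,300; Valley Township 67,794.64 → $67,800.
Totals: Central Precinct $271,300 + $425,800 = $697,100; Garrison District $271,300 + $429,800 = $701,100; South Ward $271,300 + $403,300 = $674,600; Valley Township $271,300 + $67,800 = $339,100.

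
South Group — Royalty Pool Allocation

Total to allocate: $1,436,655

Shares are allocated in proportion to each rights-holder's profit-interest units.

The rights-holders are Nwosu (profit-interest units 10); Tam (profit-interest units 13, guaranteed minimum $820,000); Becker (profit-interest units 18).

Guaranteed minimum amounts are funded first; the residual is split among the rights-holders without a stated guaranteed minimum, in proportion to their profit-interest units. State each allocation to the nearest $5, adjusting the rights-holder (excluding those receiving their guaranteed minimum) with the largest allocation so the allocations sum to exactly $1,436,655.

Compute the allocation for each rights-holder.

Nwosu: $220,235 · Tam: $820,000 · Becker: $396,420

Fund the minimums — Tam $820,000. Residual $616,655.
Residual split over remaining profit-interest units 28: Nwosu 220,233.93 → $220,235; Becker 396,421.07 → $396,420.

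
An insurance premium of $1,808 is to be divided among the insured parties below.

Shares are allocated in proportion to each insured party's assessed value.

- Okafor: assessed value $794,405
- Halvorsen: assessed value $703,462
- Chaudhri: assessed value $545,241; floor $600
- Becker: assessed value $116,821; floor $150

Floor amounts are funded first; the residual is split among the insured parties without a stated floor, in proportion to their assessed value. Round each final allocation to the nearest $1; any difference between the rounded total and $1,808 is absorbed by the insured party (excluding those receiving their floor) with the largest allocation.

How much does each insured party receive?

Fund the minimums — Chaudhri $600; Becker $150. Residual $1,058.
Residual split over remaining assessed value 1,497,867: Okafor 561.12 → $561; Halvorsen 496.88 → $497.

Okafor: $561 | Halvorsen: $497 | Chaudhri: $600 | Becker: $150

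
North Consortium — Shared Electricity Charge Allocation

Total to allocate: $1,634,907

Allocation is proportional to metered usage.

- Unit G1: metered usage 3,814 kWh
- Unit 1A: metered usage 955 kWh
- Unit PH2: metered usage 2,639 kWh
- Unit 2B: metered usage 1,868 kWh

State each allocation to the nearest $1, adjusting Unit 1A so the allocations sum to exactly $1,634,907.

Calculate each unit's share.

Unit G1: $672,222; Unit 1A: $168,321; Unit PH2: $465,127; Unit 2B: $329,237

Total metered usage = 9,276.
Unrounded shares: Unit G1 3,814/9,276 × $1,634,907 = 672,222.43; Unit 1A 955/9,276 × $1,634,907 = 168,319.99; Unit PH2 2,639/9,276 × $1,634,907 = 465,127.16; Unit 2B 1,868/9,276 × $1,634,907 = 329,237.42.
Rounded to nearest $1: Unit G1 $672,222; Unit 1A $168,320; Unit PH2 $465,127; Unit 2B $329,237. Sum = $1,634,906.
Difference $1,634,907 − $1,634,906 = +$1 applied to Unit 1A: Unit 1A becomes $168,321.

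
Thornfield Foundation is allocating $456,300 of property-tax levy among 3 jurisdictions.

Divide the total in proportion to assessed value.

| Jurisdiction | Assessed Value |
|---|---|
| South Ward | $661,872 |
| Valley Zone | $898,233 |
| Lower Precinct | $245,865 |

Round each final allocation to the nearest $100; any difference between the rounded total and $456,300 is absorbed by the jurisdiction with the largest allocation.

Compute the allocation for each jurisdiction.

South Ward: $167,200 | Valley Zone: $227,000 | Lower Precinct: $62,100

Total assessed value = 1,805,970.
Unrounded shares: South Ward 661,872/1,805,970 × $456,300 = 167,229.91; Valley Zone 898,233/1,805,970 × $456,300 = 226,949.35; Lower Precinct 245,865/1,805,970 × $456,300 = 62,120.74.
After rounding ($100): South Ward $167,200; Valley Zone $226,900; Lower Precinct $62,100. Sum = $456,200.
Difference $456,300 − $456,200 = +$100 applied to largest allocation (Valley Zone): Valley Zone becomes $227,000.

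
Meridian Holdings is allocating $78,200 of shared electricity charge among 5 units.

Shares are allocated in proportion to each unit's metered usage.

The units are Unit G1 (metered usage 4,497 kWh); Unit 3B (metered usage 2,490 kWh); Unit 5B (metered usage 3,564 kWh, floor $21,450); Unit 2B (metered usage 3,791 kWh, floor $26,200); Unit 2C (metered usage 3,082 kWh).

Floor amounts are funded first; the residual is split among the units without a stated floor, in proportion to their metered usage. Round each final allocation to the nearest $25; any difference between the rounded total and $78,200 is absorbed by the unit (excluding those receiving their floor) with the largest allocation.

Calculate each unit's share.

Guaranteed amounts: Unit 5B $21,450; Unit 2B $26,200. Remaining pool $30,550.
Remaining pool split over remaining metered usage 10,069: Unit G1 13,644.19 → $13,650; Unit 3B 7,554.82 → $7,550; Unit 2C 9,350.99 → $9,350.

Unit G1: $13,650 | Unit 3B: $7,550 | Unit 5B: $21,450 | Unit 2B: $26,200 | Unit 2C: $9,350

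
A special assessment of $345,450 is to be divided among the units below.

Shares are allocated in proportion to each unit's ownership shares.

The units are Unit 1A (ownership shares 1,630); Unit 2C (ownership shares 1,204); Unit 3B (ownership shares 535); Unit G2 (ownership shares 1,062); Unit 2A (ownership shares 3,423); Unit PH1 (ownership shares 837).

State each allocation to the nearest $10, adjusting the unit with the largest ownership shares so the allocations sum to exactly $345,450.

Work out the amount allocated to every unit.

Unit 1A: $64,790 | Unit 2C: $47,860 | Unit 3B: $21,270 | Unit G2: $42,210 | Unit 2A: $136,050 | Unit PH1: $33,270

Combined ownership shares = 8,691.
Raw shares: Unit 1A 1,630/8,691 × $345,450 = 64,789.26; Unit 2C 1,204/8,691 × $345,450 = 47,856.61; Unit 3B 535/8,691 × $345,450 = 21,265.19; Unit G2 1,062/8,691 × $345,450 = 42,212.39; Unit 2A 3,423/8,691 × $345,450 = 136,057.46; Unit PH1 837/8,691 × $345,450 = 33,269.09.
At nearest $10: Unit 1A $64,790; Unit 2C $47,860; Unit 3B $21,270; Unit G2 $42,210; Unit 2A $136,060; Unit PH1 $33,270. Sum = $345,460.
Difference $345,450 − $345,460 = −$10 applied to largest ownership shares (Unit 2A): Unit 2A becomes $136,050.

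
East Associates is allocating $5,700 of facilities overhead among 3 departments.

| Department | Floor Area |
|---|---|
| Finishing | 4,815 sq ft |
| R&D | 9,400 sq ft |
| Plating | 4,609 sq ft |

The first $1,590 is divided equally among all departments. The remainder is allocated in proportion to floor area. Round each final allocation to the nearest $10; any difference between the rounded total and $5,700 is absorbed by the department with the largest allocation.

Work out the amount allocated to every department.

Equal tier: $1,590 ÷ 3 = $530 apiece.
Remainder $4,110 by floor area (total 18,824): Finishing 1,051.30 → $1,050; R&D 2,052.38 → $2,050; Plating 1,006.32 → $1,010.
Totals: Finishing $530 + $1,050 = $1,580; R&D $530 + $2,050 = $2,580; Plating $530 + $1,010 = $1,540.

Finishing: $1,580 · R&D: $2,580 · Plating: $1,540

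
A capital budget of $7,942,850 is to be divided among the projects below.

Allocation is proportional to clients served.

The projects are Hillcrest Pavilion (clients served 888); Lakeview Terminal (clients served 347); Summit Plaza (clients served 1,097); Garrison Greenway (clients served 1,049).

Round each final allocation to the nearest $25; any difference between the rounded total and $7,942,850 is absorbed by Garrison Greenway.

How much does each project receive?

Hillcrest Pavilion: $2,086,150 | Lakeview Terminal: $815,200 | Summit Plaza: $2,577,150 | Garrison Greenway: $2,464,350

Sum of clients served: 3,381.
Proportional shares: Hillcrest Pavilion 888/3,381 × $7,942,850 = 2,086,143.39; Lakeview Terminal 347/3,381 × $7,942,850 = 815,193.42; Summit Plaza 1,097/3,381 × $7,942,850 = 2,577,138.85; Garrison Greenway 1,049/3,381 × $7,942,850 = 2,464,374.34.
After rounding ($25): Hillcrest Pavilion $2,086,150; Lakeview Terminal $815,200; Summit Plaza $2,577,150; Garrison Greenway $2,464,375. Sum = $7,942,875.
Difference $7,942,850 − $7,942,875 = −$25 applied to Garrison Greenway: Garrison Greenway becomes $2,464,350.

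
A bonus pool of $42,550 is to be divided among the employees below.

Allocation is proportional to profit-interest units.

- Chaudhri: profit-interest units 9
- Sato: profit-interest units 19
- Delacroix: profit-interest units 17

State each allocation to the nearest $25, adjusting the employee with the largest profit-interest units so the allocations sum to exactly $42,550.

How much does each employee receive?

Profit-interest units total: 9 + 19 + 17 = 45.
Proportional shares: Chaudhri 8,510.00; Sato 17,965.56; Delacroix 16,074.44.
After rounding ($25): Chaudhri $8,500; Sato $17,975; Delacroix $16,075. Sum = $42,550.
Sum already equals the total — no adjustment.

Chaudhri: $8,500; Sato: $17,975; Delacroix: $16,075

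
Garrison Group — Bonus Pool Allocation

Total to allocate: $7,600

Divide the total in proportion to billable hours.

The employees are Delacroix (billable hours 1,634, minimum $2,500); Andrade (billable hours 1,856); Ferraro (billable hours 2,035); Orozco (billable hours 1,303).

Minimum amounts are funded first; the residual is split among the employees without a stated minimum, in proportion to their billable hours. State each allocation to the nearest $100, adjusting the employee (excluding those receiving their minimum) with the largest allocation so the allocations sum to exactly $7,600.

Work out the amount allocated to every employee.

Delacroix: $2,500; Andrade: $1,800; Ferraro: $2,000; Orozco: $1,300

Guaranteed amounts: Delacroix $2,500. Balance $5,100.
Balance split over remaining billable hours 5,194: Andrade 1,822.41 → $1,800; Ferraro 1,998.17 → $2,000; Orozco 1,279.42 → $1,300.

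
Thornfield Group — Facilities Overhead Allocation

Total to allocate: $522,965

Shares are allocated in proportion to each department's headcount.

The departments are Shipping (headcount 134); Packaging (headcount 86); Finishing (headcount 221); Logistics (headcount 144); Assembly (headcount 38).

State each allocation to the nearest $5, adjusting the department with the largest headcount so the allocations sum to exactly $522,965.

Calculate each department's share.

Shipping: $112,485; Packaging: $72,190; Finishing: $185,510; Logistics: $120,880; Assembly: $31,900

Headcount total: 623.
Proportional shares: Shipping 134/623 × $522,965 = 112,483.64; Packaging 86/623 × $522,965 = 72,191.00; Finishing 221/623 × $522,965 = 185,514.07; Logistics 144/623 × $522,965 = 120,877.95; Assembly 38/623 × $522,965 = 31,898.35.
Rounded to nearest $5: Shipping $112,485; Packaging $72,190; Finishing $185,515; Logistics $120,880; Assembly $31,900. Sum = $522,970.
Difference $522,965 − $522,970 = −$5 applied to largest headcount (Finishing): Finishing becomes $185,510.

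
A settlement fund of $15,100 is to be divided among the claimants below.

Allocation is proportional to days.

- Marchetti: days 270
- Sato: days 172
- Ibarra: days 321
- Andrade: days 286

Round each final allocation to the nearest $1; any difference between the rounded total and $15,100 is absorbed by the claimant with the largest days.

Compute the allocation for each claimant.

Marchetti: $3,887 · Sato: $2,476 · Ibarra: $4,620 · Andrade: $4,117

Days total: 1,049.
Unrounded shares: Marchetti 270/1,049 × $15,100 = 3,886.56; Sato 172/1,049 × $15,100 = 2,475.88; Ibarra 321/1,049 × $15,100 = 4,620.69; Andrade 286/1,049 × $15,100 = 4,116.87.
Rounded to nearest $1: Marchetti $3,887; Sato $2,476; Ibarra $4,621; Andrade $4,117. Sum = $15,101.
Difference $15,100 − $15,101 = −$1 applied to largest days (Ibarra): Ibarra becomes $4,620.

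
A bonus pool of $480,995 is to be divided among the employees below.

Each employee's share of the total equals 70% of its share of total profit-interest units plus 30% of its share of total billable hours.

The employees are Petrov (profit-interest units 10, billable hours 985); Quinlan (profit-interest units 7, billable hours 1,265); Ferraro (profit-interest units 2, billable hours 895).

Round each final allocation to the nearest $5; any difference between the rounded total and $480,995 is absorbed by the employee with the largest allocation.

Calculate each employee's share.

Profit-interest units total 19; billable hours total 3,145.
Composite weights (70% profit-interest units + 30% billable hours): Petrov 0.4624; Quinlan 0.3786; Ferraro 0.1591.
Raw shares: Petrov 222,402.33; Quinlan 182,086.65; Ferraro 76,506.02.
After rounding ($5): Petrov $222,400; Quinlan $182,085; Ferraro $76,505. Sum = $480,990.
Difference $480,995 − $480,990 = +$5 applied to largest allocation (Petrov): Petrov becomes $222,405.

Petrov: $222,405 | Quinlan: $182,085 | Ferraro: $76,505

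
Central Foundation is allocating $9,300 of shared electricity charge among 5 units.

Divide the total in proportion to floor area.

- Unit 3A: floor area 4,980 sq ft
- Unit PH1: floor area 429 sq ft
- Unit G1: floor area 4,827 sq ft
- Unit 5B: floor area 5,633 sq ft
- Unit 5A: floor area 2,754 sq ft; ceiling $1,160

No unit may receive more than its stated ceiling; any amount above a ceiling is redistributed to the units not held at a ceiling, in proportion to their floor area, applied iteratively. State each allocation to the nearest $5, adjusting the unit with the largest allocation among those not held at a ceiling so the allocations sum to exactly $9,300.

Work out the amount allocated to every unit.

Total floor area = 18,623.
Proportional shares (ignoring caps): Unit 3A 2,486.92; Unit PH1 214.24; Unit G1 2,410.52; Unit 5B 2,813.02; Unit 5A 1,375.30.
Cap binds for Unit 5A ($1,160); balance $8,140 reallocated over remaining floor area 15,869.
Shares after redistribution: Unit 3A 2,554.49 → $2,555; Unit PH1 220.06 → $220; Unit G1 2,476.01 → $2,475; Unit 5B 2,889.45 → $2,890.

Unit 3A: $2,555; Unit PH1: $220; Unit G1: $2,475; Unit 5B: $2,890; Unit 5A: $1,160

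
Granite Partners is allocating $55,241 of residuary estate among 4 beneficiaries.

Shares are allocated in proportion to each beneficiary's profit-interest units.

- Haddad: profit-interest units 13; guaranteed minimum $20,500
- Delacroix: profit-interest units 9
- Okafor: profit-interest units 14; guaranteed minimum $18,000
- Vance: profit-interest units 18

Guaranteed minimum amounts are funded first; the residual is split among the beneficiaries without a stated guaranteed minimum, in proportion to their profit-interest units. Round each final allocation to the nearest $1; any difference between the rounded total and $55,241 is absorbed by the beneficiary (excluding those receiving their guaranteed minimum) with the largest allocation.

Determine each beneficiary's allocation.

Haddad: $20,500 · Delacroix: $5,580 · Okafor: $18,000 · Vance: $11,161

Minimums first: Haddad $20,500; Okafor $18,000. Remaining pool $16,741.
Remaining pool split over remaining profit-interest units 27: Delacroix 5,580.33 → $5,580; Vance 11,160.67 → $11,161.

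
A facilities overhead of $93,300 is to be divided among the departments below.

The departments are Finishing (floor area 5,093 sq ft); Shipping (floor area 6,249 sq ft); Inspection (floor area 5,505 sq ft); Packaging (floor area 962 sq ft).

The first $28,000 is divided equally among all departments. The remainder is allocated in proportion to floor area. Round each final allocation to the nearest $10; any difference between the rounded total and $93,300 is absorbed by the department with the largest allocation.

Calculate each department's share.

Equal tier: $28,000 ÷ 4 = $7,000 apiece.
Remainder $65,300 by floor area (total 17,809): Finishing 18,674.43 → $18,670; Shipping 22,913.12 → $22,910; Inspection 20,185.10 → $20,190; Packaging 3,527.35 → $3,530.
Totals: Finishing $7,000 + $18,670 = $25,670; Shipping $7,000 + $22,910 = $29,910; Inspection $7,000 + $20,190 = $27,190; Packaging $7,000 + $3,530 = $10,530.

Finishing: $25,670 | Shipping: $29,910 | Inspection: $27,190 | Packaging: $10,530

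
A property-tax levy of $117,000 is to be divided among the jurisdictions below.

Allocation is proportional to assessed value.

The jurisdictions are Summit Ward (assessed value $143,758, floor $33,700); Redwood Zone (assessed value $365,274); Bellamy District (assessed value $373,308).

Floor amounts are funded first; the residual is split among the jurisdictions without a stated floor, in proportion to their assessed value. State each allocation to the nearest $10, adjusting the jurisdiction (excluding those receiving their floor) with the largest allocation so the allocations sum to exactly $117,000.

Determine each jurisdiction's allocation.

Summit Ward: $33,700 · Redwood Zone: $41,200 · Bellamy District: $42,100

Minimums first: Summit Ward $33,700. Balance $83,300.
Balance split over remaining assessed value 738,582: Redwood Zone 41,196.95 → $41,200; Bellamy District 42,103.05 → $42,100.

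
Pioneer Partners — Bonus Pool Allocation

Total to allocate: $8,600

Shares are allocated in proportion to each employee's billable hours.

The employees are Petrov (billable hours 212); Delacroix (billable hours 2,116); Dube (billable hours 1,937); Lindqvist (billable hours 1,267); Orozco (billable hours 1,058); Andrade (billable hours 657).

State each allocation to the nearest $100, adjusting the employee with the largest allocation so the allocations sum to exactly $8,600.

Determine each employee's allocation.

Sum of billable hours: 7,247.
Pro-rata amounts: Petrov 212/7,247 × $8,600 = 251.58; Delacroix 2,116/7,247 × $8,600 = 2,511.05; Dube 1,937/7,247 × $8,600 = 2,298.63; Lindqvist 1,267/7,247 × $8,600 = 1,503.55; Orozco 1,058/7,247 × $8,600 = 1,255.53; Andrade 657/7,247 × $8,600 = 779.66.
Rounded to nearest $100: Petrov $300; Delacroix $2,500; Dube $2,300; Lindqvist $1,500; Orozco $1,300; Andrade $800. Sum = $8,700.
Difference $8,600 − $8,700 = −$100 applied to largest allocation (Delacroix): Delacroix becomes $2,400.

Petrov: $300; Delacroix: $2,400; Dube: $2,300; Lindqvist: $1,500; Orozco: $1,300; Andrade: $800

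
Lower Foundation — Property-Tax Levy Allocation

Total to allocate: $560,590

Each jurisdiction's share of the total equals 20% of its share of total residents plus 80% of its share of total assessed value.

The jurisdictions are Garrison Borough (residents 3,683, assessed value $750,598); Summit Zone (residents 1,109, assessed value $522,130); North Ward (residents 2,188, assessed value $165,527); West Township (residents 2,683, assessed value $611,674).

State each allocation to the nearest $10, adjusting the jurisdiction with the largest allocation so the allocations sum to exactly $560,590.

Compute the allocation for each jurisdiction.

Garrison Borough: $206,940 | Summit Zone: $127,100 | North Ward: $61,600 | West Township: $164,950

Residents total 9,663; assessed value total 2,049,929.
Combined weights (20% residents + 80% assessed value): Garrison Borough 0.3692; Summit Zone 0.2267; North Ward 0.1099; West Township 0.2942.
Unrounded shares: Garrison Borough 206,944.80; Summit Zone 127,096.20; North Ward 61,600.03; West Township 164,948.97.
After rounding ($10): Garrison Borough $206,940; Summit Zone $127,100; North Ward $61,600; West Township $164,950. Sum = $560,590.
Sum already equals the total — no adjustment.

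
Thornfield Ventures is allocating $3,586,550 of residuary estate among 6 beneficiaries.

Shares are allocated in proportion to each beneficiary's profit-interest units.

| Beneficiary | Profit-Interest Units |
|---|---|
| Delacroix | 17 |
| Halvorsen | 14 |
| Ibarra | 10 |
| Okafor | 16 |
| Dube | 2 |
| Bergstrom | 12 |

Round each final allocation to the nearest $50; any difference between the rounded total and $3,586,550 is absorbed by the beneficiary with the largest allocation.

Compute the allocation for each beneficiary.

Total profit-interest units = 71.
Proportional shares: Delacroix 17/71 × $3,586,550 = 858,751.41; Halvorsen 14/71 × $3,586,550 = 707,207.04; Ibarra 10/71 × $3,586,550 = 505,147.89; Okafor 16/71 × $3,586,550 = 808,236.62; Dube 2/71 × $3,586,550 = 101,029.58; Bergstrom 12/71 × $3,586,550 = 606,177.46.
Rounded to nearest $50: Delacroix $858,750; Halvorsen $707,200; Ibarra $505,150; Okafor $808,250; Dube $101,050; Bergstrom $606,200. Sum = $3,586,600.
Difference $3,586,550 − $3,586,600 = −$50 applied to largest allocation (Delacroix): Delacroix becomes $858,700.

Delacroix: $858,700 | Halvorsen: $707,200 | Ibarra: $505,150 | Okafor: $808,250 | Dube: $101,050 | Bergstrom: $606,200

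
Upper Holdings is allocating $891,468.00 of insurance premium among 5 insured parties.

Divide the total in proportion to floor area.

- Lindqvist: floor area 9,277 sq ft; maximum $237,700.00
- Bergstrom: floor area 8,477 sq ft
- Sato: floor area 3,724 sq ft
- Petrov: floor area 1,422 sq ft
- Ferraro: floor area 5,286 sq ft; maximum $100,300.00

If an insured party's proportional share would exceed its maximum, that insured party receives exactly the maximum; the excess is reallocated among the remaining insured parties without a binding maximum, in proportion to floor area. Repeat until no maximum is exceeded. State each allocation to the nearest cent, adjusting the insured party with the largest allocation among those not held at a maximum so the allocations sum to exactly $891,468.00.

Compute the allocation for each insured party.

Total floor area = 28,186.
Unconstrained shares: Lindqvist 293,413.3483; Bergstrom 268,110.9145; Sato 117,782.8295; Petrov 44,975.0761; Ferraro 167,185.8315.
Held at cap: Lindqvist ($237,700.00), Ferraro ($100,300.00); remaining pool $553,468.00 reallocated over remaining floor area 13,623.
Shares after redistribution: Bergstrom 344,399.0484 → $344,399.05; Sato 151,296.6918 → $151,296.69; Petrov 57,772.2599 → $57,772.26.

Lindqvist: $237,700.00 | Bergstrom: $344,399.05 | Sato: $151,296.69 | Petrov: $57,772.26 | Ferraro: $100,300.00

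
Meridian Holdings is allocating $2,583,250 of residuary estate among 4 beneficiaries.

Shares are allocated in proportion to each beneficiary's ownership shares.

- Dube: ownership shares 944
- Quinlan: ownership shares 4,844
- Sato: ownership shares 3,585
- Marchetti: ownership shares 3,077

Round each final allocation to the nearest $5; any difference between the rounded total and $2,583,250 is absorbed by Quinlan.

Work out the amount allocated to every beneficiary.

Dube: $195,870 · Quinlan: $1,005,085 · Sato: $743,850 · Marchetti: $638,445

Sum of ownership shares: 12,450.
Pro-rata amounts: Dube 944/12,450 × $2,583,250 = 195,870.52; Quinlan 4,844/12,450 × $2,583,250 = 1,005,081.37; Sato 3,585/12,450 × $2,583,250 = 743,851.51; Marchetti 3,077/12,450 × $2,583,250 = 638,446.61.
Rounded to nearest $5: Dube $195,870; Quinlan $1,005,080; Sato $743,850; Marchetti $638,445. Sum = $2,583,245.
Difference $2,583,250 − $2,583,245 = +$5 applied to Quinlan: Quinlan becomes $1,005,085.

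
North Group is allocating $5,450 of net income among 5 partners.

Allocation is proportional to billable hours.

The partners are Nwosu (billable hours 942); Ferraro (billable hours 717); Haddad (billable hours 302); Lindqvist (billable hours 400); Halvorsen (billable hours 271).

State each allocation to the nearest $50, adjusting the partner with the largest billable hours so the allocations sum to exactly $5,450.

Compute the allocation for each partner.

Nwosu: $1,900 | Ferraro: $1,500 | Haddad: $650 | Lindqvist: $850 | Halvorsen: $550

Combined billable hours = 2,632.
Pro-rata amounts: Nwosu 942/2,632 × $5,450 = 1,950.57; Ferraro 717/2,632 × $5,450 = 1,484.67; Haddad 302/2,632 × $5,450 = 625.34; Lindqvist 400/2,632 × $5,450 = 828.27; Halvorsen 271/2,632 × $5,450 = 561.15.
After rounding ($50): Nwosu $1,950; Ferraro $1,500; Haddad $650; Lindqvist $850; Halvorsen $550. Sum = $5,500.
Difference $5,450 − $5,500 = −$50 applied to largest billable hours (Nwosu): Nwosu becomes $1,900.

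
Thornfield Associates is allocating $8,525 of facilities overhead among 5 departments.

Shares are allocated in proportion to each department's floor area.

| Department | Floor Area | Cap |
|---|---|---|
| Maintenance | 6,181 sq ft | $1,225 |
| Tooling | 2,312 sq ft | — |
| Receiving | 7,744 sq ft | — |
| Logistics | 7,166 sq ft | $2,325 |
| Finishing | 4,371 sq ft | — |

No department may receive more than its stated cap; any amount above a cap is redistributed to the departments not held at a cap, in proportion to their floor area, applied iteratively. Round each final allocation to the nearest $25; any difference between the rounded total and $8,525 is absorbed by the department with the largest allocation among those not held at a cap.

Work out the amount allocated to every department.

Combined floor area = 27,774.
Pro-rata shares before constraints: Maintenance 1,897.21; Tooling 709.65; Receiving 2,376.96; Logistics 2,199.54; Finishing 1,341.64.
Capped: Maintenance ($1,225); residual $7,300 reallocated over remaining floor area 21,593.
Capped: Logistics ($2,325); residual $4,975 reallocated over remaining floor area 14,427.
Redistributed shares: Tooling 797.27 → $800; Receiving 2,670.44 → $2,675; Finishing 1,507.29 → $1,500.

Maintenance: $1,225 · Tooling: $800 · Receiving: $2,675 · Logistics: $2,325 · Finishing: $1,500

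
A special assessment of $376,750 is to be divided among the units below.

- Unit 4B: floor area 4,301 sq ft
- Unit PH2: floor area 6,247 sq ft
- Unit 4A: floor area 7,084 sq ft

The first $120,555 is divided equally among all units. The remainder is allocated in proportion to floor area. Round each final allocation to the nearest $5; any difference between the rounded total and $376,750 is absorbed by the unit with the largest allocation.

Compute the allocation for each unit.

Equal tier: $120,555 ÷ 3 = $40,185 apiece.
Remainder $256,195 by floor area (total 17,632): Unit 4B 62,494.03 → $62,495; Unit PH2 90,769.63 → $90,770; Unit 4A 102,931.34 → $102,930.
Totals: Unit 4B $40,185 + $62,495 = $102,680; Unit PH2 $40,185 + $90,770 = $130,955; Unit 4A $40,185 + $102,930 = $143,115.

Unit 4B: $102,680 | Unit PH2: $130,955 | Unit 4A: $143,115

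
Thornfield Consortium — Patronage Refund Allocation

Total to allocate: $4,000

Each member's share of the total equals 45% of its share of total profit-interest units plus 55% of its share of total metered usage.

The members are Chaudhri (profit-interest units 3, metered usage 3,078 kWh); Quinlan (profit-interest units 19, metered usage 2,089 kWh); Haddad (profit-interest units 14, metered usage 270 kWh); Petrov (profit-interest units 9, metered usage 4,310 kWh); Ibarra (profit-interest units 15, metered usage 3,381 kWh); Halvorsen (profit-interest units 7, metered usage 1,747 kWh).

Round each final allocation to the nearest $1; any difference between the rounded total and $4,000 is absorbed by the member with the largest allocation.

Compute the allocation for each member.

Totals — profit-interest units 67, metered usage 14,875.
Blended shares (45% profit-interest units + 55% metered usage): Chaudhri 0.1340; Quinlan 0.2049; Haddad 0.1040; Petrov 0.2198; Ibarra 0.2258; Halvorsen 0.1116.
Pro-rata amounts: Chaudhri 535.83; Quinlan 819.41; Haddad 416.05; Petrov 879.24; Ibarra 903.03; Halvorsen 446.44.
At nearest $1: Chaudhri $536; Quinlan $819; Haddad $416; Petrov $879; Ibarra $903; Halvorsen $446. Sum = $3,999.
Difference $4,000 − $3,999 = +$1 applied to largest allocation (Ibarra): Ibarra becomes $904.

Chaudhri: $536 | Quinlan: $819 | Haddad: $416 | Petrov: $879 | Ibarra: $904 | Halvorsen: $446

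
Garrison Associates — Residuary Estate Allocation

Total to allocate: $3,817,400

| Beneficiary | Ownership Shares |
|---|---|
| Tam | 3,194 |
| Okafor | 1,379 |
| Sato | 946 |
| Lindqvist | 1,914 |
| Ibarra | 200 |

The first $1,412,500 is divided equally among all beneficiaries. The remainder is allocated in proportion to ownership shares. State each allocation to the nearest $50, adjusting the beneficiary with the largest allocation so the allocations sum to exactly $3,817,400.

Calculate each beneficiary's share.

$1,412,500 shared equally gives $282,500 per beneficiary.
Remainder $2,404,900 by ownership shares (total 7,633): Tam 1,006,321.32 → $1,006,300; Okafor 434,476.23 → $434,500; Sato 298,052.59 → $298,050; Lindqvist 603,036.63 → $603,050; Ibarra 63,013.23 → $63,000.
Totals: Tam $282,500 + $1,006,300 = $1,288,800; Okafor $282,500 + $434,500 = $717,000; Sato $282,500 + $298,050 = $580,550; Lindqvist $282,500 + $603,050 = $885,550; Ibarra $282,500 + $63,000 = $345,500.

Tam: $1,288,800 · Okafor: $717,000 · Sato: $580,550 · Lindqvist: $885,550 · Ibarra: $345,500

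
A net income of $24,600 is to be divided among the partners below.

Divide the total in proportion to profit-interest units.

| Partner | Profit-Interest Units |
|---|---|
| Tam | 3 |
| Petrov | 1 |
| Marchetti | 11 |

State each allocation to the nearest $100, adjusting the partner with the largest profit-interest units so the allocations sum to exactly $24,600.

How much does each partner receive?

Tam: $4,900; Petrov: $1,600; Marchetti: $18,100

Profit-interest units total: 15.
Unrounded shares: Tam 3/15 × $24,600 = 4,920.00; Petrov 1/15 × $24,600 = 1,640.00; Marchetti 11/15 × $24,600 = 18,040.00.
At nearest $100: Tam $4,900; Petrov $1,600; Marchetti $18,000. Sum = $24,500.
Difference $24,600 − $24,500 = +$100 applied to largest profit-interest units (Marchetti): Marchetti becomes $18,100.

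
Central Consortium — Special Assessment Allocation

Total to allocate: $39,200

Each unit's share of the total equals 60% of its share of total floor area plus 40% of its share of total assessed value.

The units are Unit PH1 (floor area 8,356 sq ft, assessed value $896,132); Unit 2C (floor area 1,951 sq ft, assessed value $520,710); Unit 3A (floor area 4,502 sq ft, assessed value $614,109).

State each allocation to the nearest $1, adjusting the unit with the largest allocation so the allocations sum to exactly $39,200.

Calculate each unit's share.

Unit PH1: $20,190 · Unit 2C: $7,119 · Unit 3A: $11,891

Totals — floor area 14,809, assessed value 2,030,951.
Combined weights (60% floor area + 40% assessed value): Unit PH1 0.5150; Unit 2C 0.1816; Unit 3A 0.3034.
Raw shares: Unit PH1 20,189.80; Unit 2C 7,118.78; Unit 3A 11,891.42.
After rounding ($1): Unit PH1 $20,190; Unit 2C $7,119; Unit 3A $11,891. Sum = $39,200.
No rounding difference to absorb.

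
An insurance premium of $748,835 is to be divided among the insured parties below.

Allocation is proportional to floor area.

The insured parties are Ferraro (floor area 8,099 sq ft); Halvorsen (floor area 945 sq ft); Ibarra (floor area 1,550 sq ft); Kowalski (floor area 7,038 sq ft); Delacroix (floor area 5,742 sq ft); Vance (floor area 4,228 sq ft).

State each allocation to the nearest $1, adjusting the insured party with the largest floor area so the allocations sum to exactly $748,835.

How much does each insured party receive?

Ferraro: $219,723 | Halvorsen: $25,638 | Ibarra: $42,051 | Kowalski: $190,939 | Delacroix: $155,779 | Vance: $114,705

Total floor area = 27,602.
Raw shares: Ferraro 8,099/27,602 × $748,835 = 219,723.74; Halvorsen 945/27,602 × $748,835 = 25,637.60; Ibarra 1,550/27,602 × $748,835 = 42,051.09; Kowalski 7,038/27,602 × $748,835 = 190,939.09; Delacroix 5,742/27,602 × $748,835 = 155,778.95; Vance 4,228/27,602 × $748,835 = 114,704.53.
Rounded to nearest $1: Ferraro $219,724; Halvorsen $25,638; Ibarra $42,051; Kowalski $190,939; Delacroix $155,779; Vance $114,705. Sum = $748,836.
Difference $748,835 − $748,836 = −$1 applied to largest floor area (Ferraro): Ferraro becomes $219,723.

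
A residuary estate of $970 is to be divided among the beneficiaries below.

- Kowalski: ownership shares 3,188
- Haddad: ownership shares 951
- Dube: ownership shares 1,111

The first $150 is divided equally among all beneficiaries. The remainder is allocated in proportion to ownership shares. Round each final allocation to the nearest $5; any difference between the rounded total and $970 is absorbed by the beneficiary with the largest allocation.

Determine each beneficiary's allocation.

$150 shared equally gives $50 per beneficiary.
Remainder $820 by ownership shares (total 5,250): Kowalski 497.94 → $500; Haddad 148.54 → $150; Dube 173.53 → $175.
Rounding difference −$5 on remainder applied to Kowalski.
Totals: Kowalski $50 + $495 = $545; Haddad $50 + $150 = $200; Dube $50 + $175 = $225.

Kowalski: $545; Haddad: $200; Dube: $225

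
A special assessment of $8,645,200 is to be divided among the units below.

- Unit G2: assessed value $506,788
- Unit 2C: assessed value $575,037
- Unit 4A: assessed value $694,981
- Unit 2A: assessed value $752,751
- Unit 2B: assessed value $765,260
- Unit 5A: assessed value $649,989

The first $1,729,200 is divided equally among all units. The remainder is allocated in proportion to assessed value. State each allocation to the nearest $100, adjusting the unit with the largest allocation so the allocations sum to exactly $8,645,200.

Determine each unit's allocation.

$1,729,200 shared equally gives $288,200 per unit.
Remainder $6,916,000 by assessed value (total 3,944,806): Unit G2 888,496.37 → $888,500; Unit 2C 1,008,149.93 → $1,008,100; Unit 4A 1,218,434.72 → $1,218,400; Unit 2A 1,319,716.59 → $1,319,700; Unit 2B 1,341,647.26 → $1,341,600; Unit 5A 1,139,555.13 → $1,139,600.
Rounding difference +$100 on remainder applied to Unit 2B.
Totals: Unit G2 $288,200 + $888,500 = $1,176,700; Unit 2C $288,200 + $1,008,100 = $1,296,300; Unit 4A $288,200 + $1,218,400 = $1,506,600; Unit 2A $288,200 + $1,319,700 = $1,607,900; Unit 2B $288,200 + $1,341,700 = $1,629,900; Unit 5A $288,200 + $1,139,600 = $1,427,800.

Unit G2: $1,176,700; Unit 2C: $1,296,300; Unit 4A: $1,506,600; Unit 2A: $1,607,900; Unit 2B: $1,629,900; Unit 5A: $1,427,800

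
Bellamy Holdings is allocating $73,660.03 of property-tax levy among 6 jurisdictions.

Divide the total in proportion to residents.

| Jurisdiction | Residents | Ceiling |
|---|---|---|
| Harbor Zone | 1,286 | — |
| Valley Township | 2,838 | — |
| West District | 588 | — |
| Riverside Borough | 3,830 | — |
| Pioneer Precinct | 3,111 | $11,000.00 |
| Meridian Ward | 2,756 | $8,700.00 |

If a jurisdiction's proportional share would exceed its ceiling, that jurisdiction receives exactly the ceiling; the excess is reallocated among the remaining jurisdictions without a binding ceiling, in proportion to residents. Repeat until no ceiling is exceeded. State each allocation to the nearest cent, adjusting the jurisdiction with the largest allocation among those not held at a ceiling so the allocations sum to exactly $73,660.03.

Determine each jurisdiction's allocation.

Harbor Zone: $8,123.69 | Valley Township: $17,927.72 | West District: $3,714.41 | Riverside Borough: $24,194.21 | Pioneer Precinct: $11,000.00 | Meridian Ward: $8,700.00

Total residents = 14,409.
Proportional shares (ignoring caps): Harbor Zone 6,574.1411; Valley Township 14,508.0967; West District 3,005.9059; Riverside Borough 19,579.2848; Pioneer Precinct 15,903.6958; Meridian Ward 14,088.9057.
Held at cap: Pioneer Precinct ($11,000.00), Meridian Ward ($8,700.00); balance $53,960.03 reallocated over remaining residents 8,542.
Shares after redistribution: Harbor Zone 8,123.6945 → $8,123.69; Valley Township 17,927.7178 → $17,927.72; West District 3,714.4109 → $3,714.41; Riverside Borough 24,194.2068 → $24,194.21.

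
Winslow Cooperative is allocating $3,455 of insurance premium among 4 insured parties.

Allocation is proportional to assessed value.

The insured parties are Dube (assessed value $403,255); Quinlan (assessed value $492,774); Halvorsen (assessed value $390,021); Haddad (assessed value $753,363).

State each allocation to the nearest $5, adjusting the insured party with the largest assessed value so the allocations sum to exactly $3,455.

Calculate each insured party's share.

Dube: $685 | Quinlan: $835 | Halvorsen: $660 | Haddad: $1,275

Sum of assessed value: 403,255 + 492,774 + 390,021 + 753,363 = 2,039,413.
Raw shares: Dube 683.16; Quinlan 834.82; Halvorsen 660.74; Haddad 1,276.28.
After rounding ($5): Dube $685; Quinlan $835; Halvorsen $660; Haddad $1,275. Sum = $3,455.
No rounding difference to absorb.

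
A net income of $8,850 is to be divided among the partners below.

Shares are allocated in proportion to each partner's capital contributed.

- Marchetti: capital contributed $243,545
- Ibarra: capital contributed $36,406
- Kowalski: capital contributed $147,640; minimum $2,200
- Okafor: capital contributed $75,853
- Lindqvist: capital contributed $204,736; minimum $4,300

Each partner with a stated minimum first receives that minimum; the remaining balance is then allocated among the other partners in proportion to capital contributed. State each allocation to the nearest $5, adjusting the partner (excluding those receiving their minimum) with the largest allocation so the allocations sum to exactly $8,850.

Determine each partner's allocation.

Guaranteed amounts: Kowalski $2,200; Lindqvist $4,300. Balance $2,350.
Balance split over remaining capital contributed 355,804: Marchetti 1,608.56 → $1,610; Ibarra 240.45 → $240; Okafor 500.99 → $500.

Marchetti: $1,610 | Ibarra: $240 | Kowalski: $2,200 | Okafor: $500 | Lindqvist: $4,300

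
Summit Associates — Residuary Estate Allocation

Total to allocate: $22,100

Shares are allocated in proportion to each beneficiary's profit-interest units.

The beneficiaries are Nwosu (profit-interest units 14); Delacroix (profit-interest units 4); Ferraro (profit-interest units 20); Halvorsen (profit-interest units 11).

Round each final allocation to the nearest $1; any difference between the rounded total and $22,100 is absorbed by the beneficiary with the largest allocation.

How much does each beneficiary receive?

Nwosu: $6,314; Delacroix: $1,804; Ferraro: $9,021; Halvorsen: $4,961

Total profit-interest units = 49.
Pro-rata amounts: Nwosu 14/49 × $22,100 = 6,314.29; Delacroix 4/49 × $22,100 = 1,804.08; Ferraro 20/49 × $22,100 = 9,020.41; Halvorsen 11/49 × $22,100 = 4,961.22.
At nearest $1: Nwosu $6,314; Delacroix $1,804; Ferraro $9,020; Halvorsen $4,961. Sum = $22,099.
Difference $22,100 − $22,099 = +$1 applied to largest allocation (Ferraro): Ferraro becomes $9,021.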